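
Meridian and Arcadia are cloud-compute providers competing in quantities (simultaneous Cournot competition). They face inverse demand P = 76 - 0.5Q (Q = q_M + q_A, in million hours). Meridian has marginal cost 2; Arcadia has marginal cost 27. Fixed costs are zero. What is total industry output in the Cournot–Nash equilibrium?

82

Meridian's profit: π_M = (76 - 0.5Q)q_M - (2q_M). Setting ∂π_M/∂q_M = 0: 74 - q_M - (1/2)(q_A) = 0.
Arcadia's first-order condition: 49 - q_A - (1/2)(q_M) = 0.
So q_M = (74 - (1/2)q_A) and q_A = (49 - (1/2)q_M).
Substituting one into the other gives q_M = 66 and q_A = 16.
Total output Q = 66 + 16 = 82.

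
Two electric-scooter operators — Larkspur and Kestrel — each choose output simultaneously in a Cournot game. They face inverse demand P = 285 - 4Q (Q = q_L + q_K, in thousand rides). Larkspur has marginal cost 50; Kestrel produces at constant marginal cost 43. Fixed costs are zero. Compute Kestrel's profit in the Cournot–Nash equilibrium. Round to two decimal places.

Larkspur's profit: π_L = (285 - 4Q)q_L - (50q_L). Setting ∂π_L/∂q_L = 0: 235 - 8q_L - 4(q_K) = 0.
Kestrel's first-order condition: 242 - 8q_K - 4(q_L) = 0.
So q_L = (235 - 4q_K)/8 and q_K = (242 - 4q_L)/8.
Substituting one into the other gives q_L = 19 and q_K = 83/4.
Price P = 285 - 4·(159/4) = 126.
Kestrel's profit: (126 - 43)·(83/4) = 1722.2500.

1722.25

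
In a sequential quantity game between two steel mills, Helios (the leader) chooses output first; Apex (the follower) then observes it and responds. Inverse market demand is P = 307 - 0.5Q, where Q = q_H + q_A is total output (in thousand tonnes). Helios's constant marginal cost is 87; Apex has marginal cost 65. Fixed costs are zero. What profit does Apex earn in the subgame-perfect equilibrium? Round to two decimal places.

10224.50

The follower Apex best-responds to any q_H: π_A = (307 - 0.5Q)q_A - 65q_A.
Follower FOC: 242 - (1/2)q_H - q_A = 0, so q_A(q_H) = (242 - (1/2)q_H).
Helios substitutes q_A(q_H) into its own profit: π_H = q_H(307 - (1/2)q_H - (242 - (1/2)q_H)/2) - 87q_H = (186 - (1/4)q_H)q_H - 87q_H.
Maximising: ∂π_H/∂q_H = 99 - (1/2)q_H = 0, giving q_H = 198.
Then q_A = (242 - (1/2)·198) = 143.
Price P = 307 - (1/2)·341 = 273/2.
Apex's profit: (273/2 - 65)·143 = 10224.5000.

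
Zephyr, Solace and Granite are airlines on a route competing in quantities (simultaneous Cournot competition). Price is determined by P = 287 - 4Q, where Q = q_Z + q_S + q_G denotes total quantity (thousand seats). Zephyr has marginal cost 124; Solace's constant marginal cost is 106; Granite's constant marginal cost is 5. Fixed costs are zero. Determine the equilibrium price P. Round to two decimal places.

Zephyr's profit: π_Z = (287 - 4Q)q_Z - (124q_Z). Setting ∂π_Z/∂q_Z = 0: 163 - 8q_Z - 4(q_S + q_G) = 0.
Solace's first-order condition: 181 - 8q_S - 4(q_Z + q_G) = 0.
Granite's first-order condition: 282 - 8q_G - 4(q_Z + q_S) = 0.
Adding the 3 first-order conditions: 626 − 16Q = 0, so Q = 313/8.
Back-substituting: q_Z = (163 − 313/2)/4 = 13/8, q_S = (181 − 313/2)/4 = 49/8, q_G = (282 − 313/2)/4 = 251/8.
Total output Q = 313/8, so price P = 287 - 4·(313/8) = 261/2.

130.50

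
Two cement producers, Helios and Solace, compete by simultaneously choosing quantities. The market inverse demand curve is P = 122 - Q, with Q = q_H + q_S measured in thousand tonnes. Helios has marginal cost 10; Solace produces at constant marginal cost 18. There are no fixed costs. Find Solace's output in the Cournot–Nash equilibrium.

Helios's profit: π_H = (122 - Q)q_H - (10q_H). Setting ∂π_H/∂q_H = 0: 112 - 2q_H - (q_S) = 0.
Solace's profit: π_S = (122 - Q)q_S - (18q_S). Setting ∂π_S/∂q_S = 0: 104 - 2q_S - (q_H) = 0.
Best responses: q_H = (112 - q_S)/2, q_S = (104 - q_H)/2.
Substituting one into the other gives q_H = 40 and q_S = 32.

32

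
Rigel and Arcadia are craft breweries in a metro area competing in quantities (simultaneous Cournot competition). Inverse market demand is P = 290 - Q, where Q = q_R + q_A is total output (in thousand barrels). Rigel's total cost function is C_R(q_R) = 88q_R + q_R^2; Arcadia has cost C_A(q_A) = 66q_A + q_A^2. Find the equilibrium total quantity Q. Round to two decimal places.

Rigel's profit: π_R = (290 - Q)q_R - (88q_R + q_R²). Setting ∂π_R/∂q_R = 0: 202 - 4q_R - (q_A) = 0.
Arcadia's profit: π_A = (290 - Q)q_A - (66q_A + q_A²). Setting ∂π_A/∂q_A = 0: 224 - 4q_A - (q_R) = 0.
Best responses: q_R = (202 - q_A)/4, q_A = (224 - q_R)/4.
Solving the pair: q_R = 584/15, q_A = 694/15.
Total output Q = 584/15 + 694/15 = 426/5.

85.20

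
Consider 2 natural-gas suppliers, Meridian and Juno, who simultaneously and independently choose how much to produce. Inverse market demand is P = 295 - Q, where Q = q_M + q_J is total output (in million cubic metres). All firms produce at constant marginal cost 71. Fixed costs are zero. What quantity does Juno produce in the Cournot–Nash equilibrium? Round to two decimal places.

74.67

A representative firm's profit is π_i = q_i(295 - Q) - 71q_i.
First-order condition (treating rivals' output as given): 224 - 2q_i - q_j = 0.
With identical firms every q_j equals q_i, so q_j = q_i and 224 = 3q_i, giving q_i = 224/3.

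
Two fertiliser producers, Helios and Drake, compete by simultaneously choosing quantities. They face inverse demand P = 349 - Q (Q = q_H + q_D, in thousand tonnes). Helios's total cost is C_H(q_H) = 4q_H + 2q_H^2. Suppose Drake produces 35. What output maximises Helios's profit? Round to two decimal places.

With the rival's output fixed at 35, Helios's profit is π_H = (349 - 35 - q_H)q_H - (4q_H + 2q_H²) = (314 - q_H)q_H - (4q_H + 2q_H²).
∂π_H/∂q_H = 310 - 6q_H = 0, so q_H = 155/3.

51.67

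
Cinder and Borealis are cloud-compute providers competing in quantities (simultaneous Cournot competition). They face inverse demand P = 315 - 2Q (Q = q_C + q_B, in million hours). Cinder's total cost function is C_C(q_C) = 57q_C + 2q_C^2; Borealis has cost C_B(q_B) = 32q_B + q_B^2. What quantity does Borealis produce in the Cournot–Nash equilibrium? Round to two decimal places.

39.73

Cinder's profit: π_C = (315 - 2Q)q_C - (57q_C + 2q_C²). Setting ∂π_C/∂q_C = 0: 258 - 8q_C - 2(q_B) = 0.
Borealis's first-order condition: 283 - 6q_B - 2(q_C) = 0.
So q_C = (258 - 2q_B)/8 and q_B = (283 - 2q_C)/6.
Solving the pair: q_C = 491/22, q_B = 437/11.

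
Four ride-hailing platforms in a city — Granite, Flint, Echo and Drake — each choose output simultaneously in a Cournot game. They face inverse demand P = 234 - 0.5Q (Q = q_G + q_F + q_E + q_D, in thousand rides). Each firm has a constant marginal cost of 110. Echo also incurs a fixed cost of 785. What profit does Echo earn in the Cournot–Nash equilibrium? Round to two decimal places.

445.08

Each firm earns π_i = (234 - 0.5Q)q_i - 110q_i.
First-order condition (treating rivals' output as given): 124 - q_i - (1/2)·Σ_{j≠i} q_j = 0.
With identical firms every q_j equals q_i, so Σ_{j≠i} q_j = 3q_i and 124 = (5/2)q_i, giving q_i = 248/5.
Price P = 234 - (1/2)·(992/5) = 674/5.
Echo's profit: (674/5 - 110)·(248/5) - 785 = 445.0800.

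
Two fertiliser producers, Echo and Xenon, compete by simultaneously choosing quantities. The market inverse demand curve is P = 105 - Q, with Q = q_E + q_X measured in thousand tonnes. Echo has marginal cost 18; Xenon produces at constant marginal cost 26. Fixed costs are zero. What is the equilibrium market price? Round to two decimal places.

Echo's profit: π_E = (105 - Q)q_E - (18q_E). Setting ∂π_E/∂q_E = 0: 87 - 2q_E - (q_X) = 0.
Xenon's first-order condition: 79 - 2q_X - (q_E) = 0.
Best responses: q_E = (87 - q_X)/2, q_X = (79 - q_E)/2.
Solving the pair: q_E = 95/3, q_X = 71/3.
Total output Q = 166/3, so price P = 105 - 166/3 = 149/3.

49.67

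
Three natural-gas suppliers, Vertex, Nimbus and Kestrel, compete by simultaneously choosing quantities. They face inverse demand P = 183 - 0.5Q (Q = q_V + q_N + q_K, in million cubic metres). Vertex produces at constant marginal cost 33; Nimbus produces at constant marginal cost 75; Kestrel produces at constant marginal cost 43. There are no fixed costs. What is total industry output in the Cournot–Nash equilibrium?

Vertex's profit: π_V = (183 - 0.5Q)q_V - (33q_V). Setting ∂π_V/∂q_V = 0: 150 - q_V - (1/2)(q_N + q_K) = 0.
Nimbus's profit: π_N = (183 - 0.5Q)q_N - (75q_N). Setting ∂π_N/∂q_N = 0: 108 - q_N - (1/2)(q_V + q_K) = 0.
Kestrel's first-order condition: 140 - q_K - (1/2)(q_V + q_N) = 0.
Adding the 3 conditions: 398 − Q − Q = 0, i.e. Q = 199.
Back-substituting: q_V = (150 − 199/2)/(1/2) = 101, q_N = (108 − 199/2)/(1/2) = 17, q_K = (140 − 199/2)/(1/2) = 81.
Total output Q = 101 + 17 + 81 = 199.

199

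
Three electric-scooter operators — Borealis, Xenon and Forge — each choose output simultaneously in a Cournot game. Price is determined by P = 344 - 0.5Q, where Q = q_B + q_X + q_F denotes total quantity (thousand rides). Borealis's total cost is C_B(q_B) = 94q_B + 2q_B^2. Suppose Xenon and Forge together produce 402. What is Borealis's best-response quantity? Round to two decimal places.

9.80

With rivals' combined output fixed at 402, Borealis's profit is π_B = (344 - (1/2)·402 - (1/2)q_B)q_B - (94q_B + 2q_B²) = (143 - (1/2)q_B)q_B - (94q_B + 2q_B²).
∂π_B/∂q_B = 49 - 5q_B = 0, so q_B = 49/5.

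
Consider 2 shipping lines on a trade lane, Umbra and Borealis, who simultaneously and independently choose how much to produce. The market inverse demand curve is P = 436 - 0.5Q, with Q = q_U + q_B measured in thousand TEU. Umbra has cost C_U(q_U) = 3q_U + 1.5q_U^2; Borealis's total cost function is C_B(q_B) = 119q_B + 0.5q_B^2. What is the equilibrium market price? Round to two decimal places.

Umbra's profit: π_U = (436 - 0.5Q)q_U - (3q_U + (3/2)q_U²). Setting ∂π_U/∂q_U = 0: 433 - 4q_U - (1/2)(q_B) = 0.
Borealis's first-order condition: 317 - 2q_B - (1/2)(q_U) = 0.
Best responses: q_U = (433 - (1/2)q_B)/4, q_B = (317 - (1/2)q_U)/2.
Solving the pair: q_U = 91.2903, q_B = 135.6774.
Total output Q = 226.9677, so price P = 436 - (1/2)·226.9677 = 322.5161.

322.52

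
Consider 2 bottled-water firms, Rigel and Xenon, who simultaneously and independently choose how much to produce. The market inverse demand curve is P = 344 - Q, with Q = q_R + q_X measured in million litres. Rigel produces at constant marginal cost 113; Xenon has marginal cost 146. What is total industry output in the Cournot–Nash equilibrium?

Rigel's profit: π_R = (344 - Q)q_R - (113q_R). Setting ∂π_R/∂q_R = 0: 231 - 2q_R - (q_X) = 0.
Xenon's first-order condition: 198 - 2q_X - (q_R) = 0.
So q_R = (231 - q_X)/2 and q_X = (198 - q_R)/2.
Solving the pair: q_R = 88, q_X = 55.
Total output Q = 88 + 55 = 143.

143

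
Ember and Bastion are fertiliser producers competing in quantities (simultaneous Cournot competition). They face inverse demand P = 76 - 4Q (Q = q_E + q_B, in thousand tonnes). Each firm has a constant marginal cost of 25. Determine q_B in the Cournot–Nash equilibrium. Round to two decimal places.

4.25

Each firm earns π_i = (76 - 4Q)q_i - 25q_i.
First-order condition (treating rivals' output as given): 51 - 8q_i - 4q_j = 0.
By symmetry each firm produces the same amount; substituting q_j = q_i yields q_i = 51/12 = 17/4.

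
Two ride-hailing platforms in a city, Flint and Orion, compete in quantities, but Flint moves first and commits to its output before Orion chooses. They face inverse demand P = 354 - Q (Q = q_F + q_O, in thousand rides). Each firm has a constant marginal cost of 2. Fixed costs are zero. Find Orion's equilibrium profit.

7744

Solve by backward induction. Given q_F, the follower Orion maximises π_O = (354 - q_F - q_O)q_O - 2q_O.
Setting the follower's marginal profit to zero, 352 - q_F - 2q_O = 0, i.e. q_O = (352 - q_F)/2.
Flint substitutes q_O(q_F) into its own profit: π_F = q_F(354 - q_F - (352 - q_F)/2) - 2q_F = (178 - (1/2)q_F)q_F - 2q_F.
Leader FOC: 176 - q_F = 0, so q_F = 176.
Then q_O = (352 - 176)/2 = 88.
Price P = 354 - 264 = 90.
Orion's profit: (90 - 2)·88 = 7744.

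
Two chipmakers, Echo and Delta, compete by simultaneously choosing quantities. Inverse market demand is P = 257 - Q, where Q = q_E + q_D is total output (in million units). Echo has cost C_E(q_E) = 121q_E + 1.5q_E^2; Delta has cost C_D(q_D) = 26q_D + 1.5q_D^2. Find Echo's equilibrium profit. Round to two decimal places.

Echo's profit: π_E = (257 - Q)q_E - (121q_E + (3/2)q_E²). Setting ∂π_E/∂q_E = 0: 136 - 5q_E - (q_D) = 0.
Delta's profit: π_D = (257 - Q)q_D - (26q_D + (3/2)q_D²). Setting ∂π_D/∂q_D = 0: 231 - 5q_D - (q_E) = 0.
Best responses: q_E = (136 - q_D)/5, q_D = (231 - q_E)/5.
Solving the pair: q_E = 449/24, q_D = 1019/24.
Price P = 257 - 367/6 = 1175/6.
Echo's profit: (1175/6)·(449/24) - 121·(449/24) - (3/2)(449/24)² = 875.0043.

875.00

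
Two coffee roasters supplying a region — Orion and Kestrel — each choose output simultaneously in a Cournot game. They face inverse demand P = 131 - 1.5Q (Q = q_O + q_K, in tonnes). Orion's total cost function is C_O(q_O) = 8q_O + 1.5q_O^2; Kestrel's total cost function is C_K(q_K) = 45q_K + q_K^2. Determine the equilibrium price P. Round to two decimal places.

86.81

Orion's profit: π_O = (131 - 1.5Q)q_O - (8q_O + (3/2)q_O²). Setting ∂π_O/∂q_O = 0: 123 - 6q_O - (3/2)(q_K) = 0.
Kestrel's first-order condition: 86 - 5q_K - (3/2)(q_O) = 0.
So q_O = (123 - (3/2)q_K)/6 and q_K = (86 - (3/2)q_O)/5.
Substituting one into the other gives q_O = 648/37 and q_K = 442/37.
Total output Q = 1090/37, so price P = 131 - (3/2)·(1090/37) = 86.8108.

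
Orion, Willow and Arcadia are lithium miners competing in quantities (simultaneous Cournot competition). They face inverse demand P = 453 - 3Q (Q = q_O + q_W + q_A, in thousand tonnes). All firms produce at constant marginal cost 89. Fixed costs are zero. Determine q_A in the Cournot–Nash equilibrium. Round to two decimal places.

Each firm earns π_i = (453 - 3Q)q_i - 89q_i.
First-order condition (treating rivals' output as given): 364 - 6q_i - 3·Σ_{j≠i} q_j = 0.
With identical firms every q_j equals q_i, so Σ_{j≠i} q_j = 2q_i and 364 = 12q_i, giving q_i = 91/3.

30.33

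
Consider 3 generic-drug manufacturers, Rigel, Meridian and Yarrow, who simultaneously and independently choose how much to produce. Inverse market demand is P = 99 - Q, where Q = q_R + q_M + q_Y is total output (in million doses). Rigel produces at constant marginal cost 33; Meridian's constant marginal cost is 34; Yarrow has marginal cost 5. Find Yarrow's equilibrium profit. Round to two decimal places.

Rigel's profit: π_R = (99 - Q)q_R - (33q_R). Setting ∂π_R/∂q_R = 0: 66 - 2q_R - (q_M + q_Y) = 0.
Meridian's first-order condition: 65 - 2q_M - (q_R + q_Y) = 0.
Yarrow's first-order condition: 94 - 2q_Y - (q_R + q_M) = 0.
Adding the 3 first-order conditions: 225 − 4Q = 0, so Q = 225/4.
Back-substituting: q_R = (66 − 225/4) = 39/4, q_M = (65 − 225/4) = 35/4, q_Y = (94 − 225/4) = 151/4.
Price P = 99 - 225/4 = 171/4.
Yarrow's profit: (171/4 - 5)·(151/4) = 1425.0625.

1425.06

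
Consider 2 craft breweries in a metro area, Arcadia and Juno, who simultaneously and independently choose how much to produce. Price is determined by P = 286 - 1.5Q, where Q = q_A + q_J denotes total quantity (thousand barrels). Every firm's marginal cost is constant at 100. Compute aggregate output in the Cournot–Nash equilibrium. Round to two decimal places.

82.67

Each firm earns π_i = (286 - 1.5Q)q_i - 100q_i.
First-order condition (treating rivals' output as given): 186 - 3q_i - (3/2)q_j = 0.
By symmetry each firm produces the same amount; substituting q_j = q_i yields q_i = 186/(9/2) = 124/3.
Total output Q = 124/3 + 124/3 = 248/3.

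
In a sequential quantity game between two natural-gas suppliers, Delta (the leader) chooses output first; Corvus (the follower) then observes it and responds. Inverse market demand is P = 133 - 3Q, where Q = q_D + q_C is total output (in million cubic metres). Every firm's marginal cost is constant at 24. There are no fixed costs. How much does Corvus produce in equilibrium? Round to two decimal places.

9.08

Solve by backward induction. Given q_D, the follower Corvus maximises π_C = (133 - 3q_D - 3q_C)q_C - 24q_C.
Follower FOC: 109 - 3q_D - 6q_C = 0, so q_C(q_D) = (109 - 3q_D)/6.
Delta substitutes q_C(q_D) into its own profit: π_D = q_D(133 - 3q_D - (109 - 3q_D)/2) - 24q_D = (157/2 - (3/2)q_D)q_D - 24q_D.
Maximising: ∂π_D/∂q_D = 109/2 - 3q_D = 0, giving q_D = 109/6.
Then q_C = (109 - 3·(109/6))/6 = 109/12.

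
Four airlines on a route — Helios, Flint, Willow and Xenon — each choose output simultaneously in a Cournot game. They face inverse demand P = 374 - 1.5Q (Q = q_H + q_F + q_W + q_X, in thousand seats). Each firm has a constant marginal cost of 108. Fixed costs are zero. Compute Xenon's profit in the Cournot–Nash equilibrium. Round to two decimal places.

1886.83

Each firm earns π_i = (374 - 1.5Q)q_i - 108q_i.
First-order condition (treating rivals' output as given): 266 - 3q_i - (3/2)·Σ_{j≠i} q_j = 0.
With identical firms every q_j equals q_i, so Σ_{j≠i} q_j = 3q_i and 266 = (15/2)q_i, giving q_i = 532/15.
Price P = 374 - (3/2)·141.8667 = 806/5.
Xenon's profit: (806/5 - 108)·(532/15) = 1886.8267.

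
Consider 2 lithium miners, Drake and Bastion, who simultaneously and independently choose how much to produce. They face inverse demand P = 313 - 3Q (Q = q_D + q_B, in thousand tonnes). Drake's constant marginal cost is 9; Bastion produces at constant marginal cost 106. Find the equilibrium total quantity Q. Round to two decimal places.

56.78

Drake's profit: π_D = (313 - 3Q)q_D - (9q_D). Setting ∂π_D/∂q_D = 0: 304 - 6q_D - 3(q_B) = 0.
Bastion's profit: π_B = (313 - 3Q)q_B - (106q_B). Setting ∂π_B/∂q_B = 0: 207 - 6q_B - 3(q_D) = 0.
Best responses: q_D = (304 - 3q_B)/6, q_B = (207 - 3q_D)/6.
Substituting one into the other gives q_D = 401/9 and q_B = 110/9.
Total output Q = 401/9 + 110/9 = 511/9.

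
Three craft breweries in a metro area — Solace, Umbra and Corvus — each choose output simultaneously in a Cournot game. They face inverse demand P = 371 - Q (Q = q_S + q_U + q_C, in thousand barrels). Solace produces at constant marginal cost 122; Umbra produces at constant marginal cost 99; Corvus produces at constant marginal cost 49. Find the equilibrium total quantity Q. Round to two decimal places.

Solace's profit: π_S = (371 - Q)q_S - (122q_S). Setting ∂π_S/∂q_S = 0: 249 - 2q_S - (q_U + q_C) = 0.
Umbra's first-order condition: 272 - 2q_U - (q_S + q_C) = 0.
Corvus's first-order condition: 322 - 2q_C - (q_S + q_U) = 0.
Summing all 3 equations gives 843 − 4Q = 0, hence Q = 843/4.
Back-substituting: q_S = (249 − 843/4) = 153/4, q_U = (272 − 843/4) = 245/4, q_C = (322 − 843/4) = 445/4.
Total output Q = 153/4 + 245/4 + 445/4 = 843/4.

210.75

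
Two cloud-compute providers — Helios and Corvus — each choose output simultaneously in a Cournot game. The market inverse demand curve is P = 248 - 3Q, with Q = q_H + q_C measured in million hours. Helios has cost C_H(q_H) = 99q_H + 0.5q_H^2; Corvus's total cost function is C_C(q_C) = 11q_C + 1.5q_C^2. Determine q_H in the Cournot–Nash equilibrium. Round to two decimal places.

Helios's profit: π_H = (248 - 3Q)q_H - (99q_H + (1/2)q_H²). Setting ∂π_H/∂q_H = 0: 149 - 7q_H - 3(q_C) = 0.
Corvus's profit: π_C = (248 - 3Q)q_C - (11q_C + (3/2)q_C²). Setting ∂π_C/∂q_C = 0: 237 - 9q_C - 3(q_H) = 0.
Rearranging gives the reaction functions q_H = (149 - 3q_C)/7 and q_C = (237 - 3q_H)/9.
Substituting one into the other gives q_H = 35/3 and q_C = 202/9.

11.67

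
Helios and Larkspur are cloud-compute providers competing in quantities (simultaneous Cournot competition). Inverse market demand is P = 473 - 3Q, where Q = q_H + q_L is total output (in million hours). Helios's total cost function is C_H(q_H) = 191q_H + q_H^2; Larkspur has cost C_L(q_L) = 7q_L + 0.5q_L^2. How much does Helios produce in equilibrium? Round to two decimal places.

Helios's profit: π_H = (473 - 3Q)q_H - (191q_H + q_H²). Setting ∂π_H/∂q_H = 0: 282 - 8q_H - 3(q_L) = 0.
Larkspur's first-order condition: 466 - 7q_L - 3(q_H) = 0.
Rearranging gives the reaction functions q_H = (282 - 3q_L)/8 and q_L = (466 - 3q_H)/7.
Substituting one into the other gives q_H = 576/47 and q_L = 61.3191.

12.26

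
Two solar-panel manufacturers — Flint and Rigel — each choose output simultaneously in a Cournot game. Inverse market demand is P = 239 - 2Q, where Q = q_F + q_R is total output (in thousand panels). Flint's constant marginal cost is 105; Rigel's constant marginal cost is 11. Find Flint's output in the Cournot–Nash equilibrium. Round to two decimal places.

Flint's profit: π_F = (239 - 2Q)q_F - (105q_F). Setting ∂π_F/∂q_F = 0: 134 - 4q_F - 2(q_R) = 0.
Rigel's first-order condition: 228 - 4q_R - 2(q_F) = 0.
So q_F = (134 - 2q_R)/4 and q_R = (228 - 2q_F)/4.
Solving the pair: q_F = 20/3, q_R = 161/3.

6.67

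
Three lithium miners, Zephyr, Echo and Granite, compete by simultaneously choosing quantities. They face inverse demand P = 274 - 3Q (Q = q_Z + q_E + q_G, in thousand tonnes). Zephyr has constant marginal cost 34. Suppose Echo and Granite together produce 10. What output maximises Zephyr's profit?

With rivals' combined output fixed at 10, Zephyr's profit is π_Z = (274 - 3·10 - 3q_Z)q_Z - (34q_Z) = (244 - 3q_Z)q_Z - (34q_Z).
∂π_Z/∂q_Z = 210 - 6q_Z = 0, so q_Z = 35.

35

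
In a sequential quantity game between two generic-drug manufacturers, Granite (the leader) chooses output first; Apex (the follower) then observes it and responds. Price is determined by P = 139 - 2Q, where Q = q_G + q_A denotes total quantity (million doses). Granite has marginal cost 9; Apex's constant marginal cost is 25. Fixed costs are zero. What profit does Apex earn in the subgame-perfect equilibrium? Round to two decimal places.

210.13

The follower Apex best-responds to any q_G: π_A = (139 - 2Q)q_A - 25q_A.
Follower FOC: 114 - 2q_G - 4q_A = 0, so q_A(q_G) = (114 - 2q_G)/4.
The leader anticipates this reaction. Substituting into P = 139 - 2Q gives P = 82 - q_G, so π_G = (82 - q_G)q_G - 9q_G.
Leader FOC: 73 - 2q_G = 0, so q_G = 73/2.
Then q_A = (114 - 2·(73/2))/4 = 41/4.
Price P = 139 - 2·(187/4) = 91/2.
Apex's profit: (91/2 - 25)·(41/4) = 1681/8.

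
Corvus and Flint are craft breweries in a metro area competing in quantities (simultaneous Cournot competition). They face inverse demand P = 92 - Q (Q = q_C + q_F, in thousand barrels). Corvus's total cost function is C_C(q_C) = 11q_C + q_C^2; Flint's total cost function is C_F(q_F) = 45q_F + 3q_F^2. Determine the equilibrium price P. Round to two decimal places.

Corvus's profit: π_C = (92 - Q)q_C - (11q_C + q_C²). Setting ∂π_C/∂q_C = 0: 81 - 4q_C - (q_F) = 0.
Flint's profit: π_F = (92 - Q)q_F - (45q_F + 3q_F²). Setting ∂π_F/∂q_F = 0: 47 - 8q_F - (q_C) = 0.
Rearranging gives the reaction functions q_C = (81 - q_F)/4 and q_F = (47 - q_C)/8.
Substituting one into the other gives q_C = 601/31 and q_F = 107/31.
Total output Q = 708/31, so price P = 92 - 708/31 = 69.1613.

69.16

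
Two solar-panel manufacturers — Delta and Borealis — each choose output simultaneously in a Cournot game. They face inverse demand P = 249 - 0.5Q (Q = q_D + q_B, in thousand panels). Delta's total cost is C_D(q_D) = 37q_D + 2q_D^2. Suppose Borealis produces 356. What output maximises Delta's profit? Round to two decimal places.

With the rival's output fixed at 356, Delta's profit is π_D = (249 - (1/2)·356 - (1/2)q_D)q_D - (37q_D + 2q_D²) = (71 - (1/2)q_D)q_D - (37q_D + 2q_D²).
∂π_D/∂q_D = 34 - 5q_D = 0, so q_D = 34/5.

6.80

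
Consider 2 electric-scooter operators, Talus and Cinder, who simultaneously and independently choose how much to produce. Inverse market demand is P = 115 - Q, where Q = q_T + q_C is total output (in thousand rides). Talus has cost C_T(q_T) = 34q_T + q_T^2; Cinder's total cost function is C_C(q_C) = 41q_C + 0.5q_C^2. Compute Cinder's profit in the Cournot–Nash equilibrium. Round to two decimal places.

Talus's profit: π_T = (115 - Q)q_T - (34q_T + q_T²). Setting ∂π_T/∂q_T = 0: 81 - 4q_T - (q_C) = 0.
Cinder's profit: π_C = (115 - Q)q_C - (41q_C + (1/2)q_C²). Setting ∂π_C/∂q_C = 0: 74 - 3q_C - (q_T) = 0.
So q_T = (81 - q_C)/4 and q_C = (74 - q_T)/3.
Substituting one into the other gives q_T = 169/11 and q_C = 215/11.
Price P = 115 - 384/11 = 881/11.
Cinder's profit: (881/11)·(215/11) - 41·(215/11) - (1/2)(215/11)² = 573.0372.

573.04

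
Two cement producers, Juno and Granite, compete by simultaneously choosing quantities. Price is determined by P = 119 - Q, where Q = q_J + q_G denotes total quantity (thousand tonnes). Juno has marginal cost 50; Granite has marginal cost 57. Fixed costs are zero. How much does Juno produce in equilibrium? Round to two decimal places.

25.33

Juno's profit: π_J = (119 - Q)q_J - (50q_J). Setting ∂π_J/∂q_J = 0: 69 - 2q_J - (q_G) = 0.
Granite's first-order condition: 62 - 2q_G - (q_J) = 0.
Rearranging gives the reaction functions q_J = (69 - q_G)/2 and q_G = (62 - q_J)/2.
Substituting one into the other gives q_J = 76/3 and q_G = 55/3.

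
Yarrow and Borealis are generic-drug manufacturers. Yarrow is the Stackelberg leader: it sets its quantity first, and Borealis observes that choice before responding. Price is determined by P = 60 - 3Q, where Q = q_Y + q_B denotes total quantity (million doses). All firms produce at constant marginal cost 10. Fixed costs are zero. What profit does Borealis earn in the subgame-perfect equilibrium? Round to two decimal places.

The follower Borealis best-responds to any q_Y: π_B = (60 - 3Q)q_B - 10q_B.
Setting the follower's marginal profit to zero, 50 - 3q_Y - 6q_B = 0, i.e. q_B = (50 - 3q_Y)/6.
Yarrow substitutes q_B(q_Y) into its own profit: π_Y = q_Y(60 - 3q_Y - (50 - 3q_Y)/2) - 10q_Y = (35 - (3/2)q_Y)q_Y - 10q_Y.
The leader's first-order condition 25 - 3q_Y = 0 yields q_Y = 25/3.
Then q_B = (50 - 3·(25/3))/6 = 25/6.
Price P = 60 - 3·(25/2) = 45/2.
Borealis's profit: (45/2 - 10)·(25/6) = 625/12.

52.08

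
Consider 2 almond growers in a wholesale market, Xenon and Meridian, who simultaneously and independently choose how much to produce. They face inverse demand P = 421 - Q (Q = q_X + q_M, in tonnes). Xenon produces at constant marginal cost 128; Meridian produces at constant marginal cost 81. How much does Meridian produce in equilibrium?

Xenon's profit: π_X = (421 - Q)q_X - (128q_X). Setting ∂π_X/∂q_X = 0: 293 - 2q_X - (q_M) = 0.
Meridian's first-order condition: 340 - 2q_M - (q_X) = 0.
Best responses: q_X = (293 - q_M)/2, q_M = (340 - q_X)/2.
Solving the pair: q_X = 82, q_M = 129.

129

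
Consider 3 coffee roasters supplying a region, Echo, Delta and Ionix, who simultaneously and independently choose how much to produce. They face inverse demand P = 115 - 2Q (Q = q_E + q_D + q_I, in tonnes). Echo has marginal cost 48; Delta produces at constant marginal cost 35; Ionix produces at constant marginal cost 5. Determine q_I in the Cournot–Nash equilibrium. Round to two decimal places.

22.88

Echo's profit: π_E = (115 - 2Q)q_E - (48q_E). Setting ∂π_E/∂q_E = 0: 67 - 4q_E - 2(q_D + q_I) = 0.
Delta's profit: π_D = (115 - 2Q)q_D - (35q_D). Setting ∂π_D/∂q_D = 0: 80 - 4q_D - 2(q_E + q_I) = 0.
Ionix's profit: π_I = (115 - 2Q)q_I - (5q_I). Setting ∂π_I/∂q_I = 0: 110 - 4q_I - 2(q_E + q_D) = 0.
Adding the 3 first-order conditions: 257 − 8Q = 0, so Q = 257/8.
Back-substituting: q_E = (67 − 257/4)/2 = 11/8, q_D = (80 − 257/4)/2 = 63/8, q_I = (110 − 257/4)/2 = 183/8.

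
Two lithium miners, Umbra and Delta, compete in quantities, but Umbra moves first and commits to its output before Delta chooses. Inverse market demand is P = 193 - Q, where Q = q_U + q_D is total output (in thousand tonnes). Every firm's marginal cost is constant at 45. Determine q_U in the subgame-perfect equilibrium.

74

The follower Delta best-responds to any q_U: π_D = (193 - Q)q_D - 45q_D.
Follower FOC: 148 - q_U - 2q_D = 0, so q_D(q_U) = (148 - q_U)/2.
The leader anticipates this reaction. Substituting into P = 193 - Q gives P = 119 - (1/2)q_U, so π_U = (119 - (1/2)q_U)q_U - 45q_U.
The leader's first-order condition 74 - q_U = 0 yields q_U = 74.
Then q_D = (148 - 74)/2 = 37.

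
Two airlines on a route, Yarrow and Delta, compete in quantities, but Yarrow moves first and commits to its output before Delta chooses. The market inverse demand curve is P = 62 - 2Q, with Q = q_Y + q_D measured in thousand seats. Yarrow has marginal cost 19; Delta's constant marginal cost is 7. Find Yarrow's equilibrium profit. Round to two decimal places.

60.06

The follower Delta best-responds to any q_Y: π_D = (62 - 2Q)q_D - 7q_D.
Follower FOC: 55 - 2q_Y - 4q_D = 0, so q_D(q_Y) = (55 - 2q_Y)/4.
The leader anticipates this reaction. Substituting into P = 62 - 2Q gives P = 69/2 - q_Y, so π_Y = (69/2 - q_Y)q_Y - 19q_Y.
The leader's first-order condition 31/2 - 2q_Y = 0 yields q_Y = 31/4.
Then q_D = (55 - 2·(31/4))/4 = 79/8.
Price P = 62 - 2·(141/8) = 107/4.
Yarrow's profit: (107/4 - 19)·(31/4) = 961/16.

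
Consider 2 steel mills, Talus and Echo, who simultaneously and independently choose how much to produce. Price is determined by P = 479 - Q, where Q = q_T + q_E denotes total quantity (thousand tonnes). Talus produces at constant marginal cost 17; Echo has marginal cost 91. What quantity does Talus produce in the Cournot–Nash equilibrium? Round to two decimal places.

Talus's profit: π_T = (479 - Q)q_T - (17q_T). Setting ∂π_T/∂q_T = 0: 462 - 2q_T - (q_E) = 0.
Echo's first-order condition: 388 - 2q_E - (q_T) = 0.
So q_T = (462 - q_E)/2 and q_E = (388 - q_T)/2.
Solving the pair: q_T = 536/3, q_E = 314/3.

178.67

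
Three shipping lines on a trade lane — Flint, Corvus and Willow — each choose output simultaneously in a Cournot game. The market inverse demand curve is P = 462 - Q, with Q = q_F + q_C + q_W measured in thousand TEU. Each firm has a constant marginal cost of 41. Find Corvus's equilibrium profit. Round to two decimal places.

11077.56

Each firm earns π_i = (462 - Q)q_i - 41q_i.
First-order condition (treating rivals' output as given): 421 - 2q_i - Σ_{j≠i} q_j = 0.
With identical firms every q_j equals q_i, so Σ_{j≠i} q_j = 2q_i and 421 = 4q_i, giving q_i = 421/4.
Price P = 462 - 1263/4 = 585/4.
Corvus's profit: (585/4 - 41)·(421/4) = 11077.5625.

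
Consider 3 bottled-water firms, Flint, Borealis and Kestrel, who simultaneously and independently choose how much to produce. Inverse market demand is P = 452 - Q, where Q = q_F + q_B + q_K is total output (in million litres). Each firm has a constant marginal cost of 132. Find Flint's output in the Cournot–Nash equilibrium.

80

Each firm earns π_i = (452 - Q)q_i - 132q_i.
First-order condition (treating rivals' output as given): 320 - 2q_i - Σ_{j≠i} q_j = 0.
By symmetry each firm produces the same amount; substituting Σ_{j≠i} q_j = 2q_i yields q_i = 320/4 = 80.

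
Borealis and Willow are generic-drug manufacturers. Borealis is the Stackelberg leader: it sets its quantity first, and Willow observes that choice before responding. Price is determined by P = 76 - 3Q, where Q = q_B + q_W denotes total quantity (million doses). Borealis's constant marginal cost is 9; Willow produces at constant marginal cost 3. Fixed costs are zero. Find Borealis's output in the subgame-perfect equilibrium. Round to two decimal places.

10.17

Solve by backward induction. Given q_B, the follower Willow maximises π_W = (76 - 3q_B - 3q_W)q_W - 3q_W.
Setting the follower's marginal profit to zero, 73 - 3q_B - 6q_W = 0, i.e. q_W = (73 - 3q_B)/6.
Borealis substitutes q_W(q_B) into its own profit: π_B = q_B(76 - 3q_B - (73 - 3q_B)/2) - 9q_B = (79/2 - (3/2)q_B)q_B - 9q_B.
The leader's first-order condition 61/2 - 3q_B = 0 yields q_B = 61/6.
Then q_W = (73 - 3·(61/6))/6 = 85/12.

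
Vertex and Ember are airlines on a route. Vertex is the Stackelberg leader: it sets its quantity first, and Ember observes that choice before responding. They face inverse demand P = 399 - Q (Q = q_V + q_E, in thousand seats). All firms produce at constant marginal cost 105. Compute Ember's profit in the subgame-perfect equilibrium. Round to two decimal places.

5402.25

Solve by backward induction. Given q_V, the follower Ember maximises π_E = (399 - q_V - q_E)q_E - 105q_E.
Setting the follower's marginal profit to zero, 294 - q_V - 2q_E = 0, i.e. q_E = (294 - q_V)/2.
Vertex substitutes q_E(q_V) into its own profit: π_V = q_V(399 - q_V - (294 - q_V)/2) - 105q_V = (252 - (1/2)q_V)q_V - 105q_V.
Leader FOC: 147 - q_V = 0, so q_V = 147.
Then q_E = (294 - 147)/2 = 147/2.
Price P = 399 - 441/2 = 357/2.
Ember's profit: (357/2 - 105)·(147/2) = 5402.2500.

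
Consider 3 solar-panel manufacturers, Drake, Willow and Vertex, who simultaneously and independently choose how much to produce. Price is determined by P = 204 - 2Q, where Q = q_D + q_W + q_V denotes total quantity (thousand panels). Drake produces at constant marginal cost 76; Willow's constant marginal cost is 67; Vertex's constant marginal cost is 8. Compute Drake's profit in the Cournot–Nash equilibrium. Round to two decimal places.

Drake's profit: π_D = (204 - 2Q)q_D - (76q_D). Setting ∂π_D/∂q_D = 0: 128 - 4q_D - 2(q_W + q_V) = 0.
Willow's profit: π_W = (204 - 2Q)q_W - (67q_W). Setting ∂π_W/∂q_W = 0: 137 - 4q_W - 2(q_D + q_V) = 0.
Vertex's profit: π_V = (204 - 2Q)q_V - (8q_V). Setting ∂π_V/∂q_V = 0: 196 - 4q_V - 2(q_D + q_W) = 0.
Adding the 3 conditions: 461 − 4Q − 4Q = 0, i.e. Q = 461/8.
Back-substituting: q_D = (128 − 461/4)/2 = 51/8, q_W = (137 − 461/4)/2 = 87/8, q_V = (196 − 461/4)/2 = 323/8.
Price P = 204 - 2·(461/8) = 355/4.
Drake's profit: (355/4 - 76)·(51/8) = 81.2813.

81.28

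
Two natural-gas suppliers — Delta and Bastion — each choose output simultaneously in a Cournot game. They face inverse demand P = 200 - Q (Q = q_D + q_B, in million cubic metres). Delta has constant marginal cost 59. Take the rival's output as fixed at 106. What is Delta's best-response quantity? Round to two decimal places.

With the rival's output fixed at 106, Delta's profit is π_D = (200 - 106 - q_D)q_D - (59q_D) = (94 - q_D)q_D - (59q_D).
∂π_D/∂q_D = 35 - 2q_D = 0, so q_D = 35/2.

17.50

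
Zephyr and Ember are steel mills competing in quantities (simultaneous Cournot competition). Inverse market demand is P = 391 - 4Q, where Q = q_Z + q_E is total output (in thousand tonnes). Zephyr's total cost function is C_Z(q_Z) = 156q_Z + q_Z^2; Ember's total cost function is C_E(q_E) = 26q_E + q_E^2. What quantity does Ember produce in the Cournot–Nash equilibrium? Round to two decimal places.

Zephyr's profit: π_Z = (391 - 4Q)q_Z - (156q_Z + q_Z²). Setting ∂π_Z/∂q_Z = 0: 235 - 10q_Z - 4(q_E) = 0.
Ember's profit: π_E = (391 - 4Q)q_E - (26q_E + q_E²). Setting ∂π_E/∂q_E = 0: 365 - 10q_E - 4(q_Z) = 0.
Rearranging gives the reaction functions q_Z = (235 - 4q_E)/10 and q_E = (365 - 4q_Z)/10.
Solving the pair: q_Z = 445/42, q_E = 1355/42.

32.26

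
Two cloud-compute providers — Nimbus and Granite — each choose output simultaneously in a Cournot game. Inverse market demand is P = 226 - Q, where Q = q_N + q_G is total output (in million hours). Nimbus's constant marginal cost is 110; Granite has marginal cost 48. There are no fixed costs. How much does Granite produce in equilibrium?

80

Nimbus's profit: π_N = (226 - Q)q_N - (110q_N). Setting ∂π_N/∂q_N = 0: 116 - 2q_N - (q_G) = 0.
Granite's profit: π_G = (226 - Q)q_G - (48q_G). Setting ∂π_G/∂q_G = 0: 178 - 2q_G - (q_N) = 0.
Rearranging gives the reaction functions q_N = (116 - q_G)/2 and q_G = (178 - q_N)/2.
Solving the pair: q_N = 18, q_G = 80.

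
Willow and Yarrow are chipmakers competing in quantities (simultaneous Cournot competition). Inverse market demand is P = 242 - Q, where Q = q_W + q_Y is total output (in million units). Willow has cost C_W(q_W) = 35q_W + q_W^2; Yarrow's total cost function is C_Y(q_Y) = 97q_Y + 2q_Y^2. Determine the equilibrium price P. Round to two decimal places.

178.09

Willow's profit: π_W = (242 - Q)q_W - (35q_W + q_W²). Setting ∂π_W/∂q_W = 0: 207 - 4q_W - (q_Y) = 0.
Yarrow's profit: π_Y = (242 - Q)q_Y - (97q_Y + 2q_Y²). Setting ∂π_Y/∂q_Y = 0: 145 - 6q_Y - (q_W) = 0.
Best responses: q_W = (207 - q_Y)/4, q_Y = (145 - q_W)/6.
Solving the pair: q_W = 1097/23, q_Y = 373/23.
Total output Q = 1470/23, so price P = 242 - 1470/23 = 178.0870.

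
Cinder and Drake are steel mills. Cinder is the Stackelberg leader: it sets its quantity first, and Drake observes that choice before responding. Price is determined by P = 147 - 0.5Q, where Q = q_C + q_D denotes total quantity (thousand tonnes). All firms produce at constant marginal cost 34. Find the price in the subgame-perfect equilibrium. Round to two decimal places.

62.25

Solve by backward induction. Given q_C, the follower Drake maximises π_D = (147 - (1/2)q_C - (1/2)q_D)q_D - 34q_D.
Follower FOC: 113 - (1/2)q_C - q_D = 0, so q_D(q_C) = (113 - (1/2)q_C).
Cinder substitutes q_D(q_C) into its own profit: π_C = q_C(147 - (1/2)q_C - (113 - (1/2)q_C)/2) - 34q_C = (181/2 - (1/4)q_C)q_C - 34q_C.
Leader FOC: 113/2 - (1/2)q_C = 0, so q_C = 113.
Then q_D = (113 - (1/2)·113) = 113/2.
Total output Q = 339/2, so price P = 147 - (1/2)·(339/2) = 249/4.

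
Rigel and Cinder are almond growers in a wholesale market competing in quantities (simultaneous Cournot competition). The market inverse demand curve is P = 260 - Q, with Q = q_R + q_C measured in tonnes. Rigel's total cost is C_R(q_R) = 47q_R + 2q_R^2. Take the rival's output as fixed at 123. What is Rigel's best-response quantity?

15

With the rival's output fixed at 123, Rigel's profit is π_R = (260 - 123 - q_R)q_R - (47q_R + 2q_R²) = (137 - q_R)q_R - (47q_R + 2q_R²).
∂π_R/∂q_R = 90 - 6q_R = 0, so q_R = 15.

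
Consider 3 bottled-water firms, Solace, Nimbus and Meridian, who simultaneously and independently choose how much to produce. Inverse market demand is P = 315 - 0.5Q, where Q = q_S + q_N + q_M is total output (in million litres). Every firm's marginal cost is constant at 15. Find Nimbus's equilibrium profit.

11250

Each firm earns π_i = (315 - 0.5Q)q_i - 15q_i.
Setting ∂π_i/∂q_i = 0 with rivals' quantities fixed: 300 - q_i - (1/2)·Σ_{j≠i} q_j = 0.
By symmetry each firm produces the same amount; substituting Σ_{j≠i} q_j = 2q_i yields q_i = 300/2 = 150.
Price P = 315 - (1/2)·450 = 90.
Nimbus's profit: (90 - 15)·150 = 11250.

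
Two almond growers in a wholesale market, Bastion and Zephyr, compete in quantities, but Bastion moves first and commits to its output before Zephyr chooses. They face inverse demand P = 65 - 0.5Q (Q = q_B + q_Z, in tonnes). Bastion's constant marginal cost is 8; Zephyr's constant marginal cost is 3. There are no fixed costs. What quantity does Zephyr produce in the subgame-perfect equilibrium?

36

The follower Zephyr best-responds to any q_B: π_Z = (65 - 0.5Q)q_Z - 3q_Z.
∂π_Z/∂q_Z = 62 - (1/2)q_B - q_Z = 0 gives the reaction function q_Z = (62 - (1/2)q_B).
Bastion substitutes q_Z(q_B) into its own profit: π_B = q_B(65 - (1/2)q_B - (62 - (1/2)q_B)/2) - 8q_B = (34 - (1/4)q_B)q_B - 8q_B.
The leader's first-order condition 26 - (1/2)q_B = 0 yields q_B = 52.
Then q_Z = (62 - (1/2)·52) = 36.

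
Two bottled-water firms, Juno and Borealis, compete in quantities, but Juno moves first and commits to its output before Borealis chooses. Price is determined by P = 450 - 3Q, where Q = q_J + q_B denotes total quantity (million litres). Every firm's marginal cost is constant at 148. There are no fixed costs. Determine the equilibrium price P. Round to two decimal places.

The follower Borealis best-responds to any q_J: π_B = (450 - 3Q)q_B - 148q_B.
∂π_B/∂q_B = 302 - 3q_J - 6q_B = 0 gives the reaction function q_B = (302 - 3q_J)/6.
Juno substitutes q_B(q_J) into its own profit: π_J = q_J(450 - 3q_J - (302 - 3q_J)/2) - 148q_J = (299 - (3/2)q_J)q_J - 148q_J.
Leader FOC: 151 - 3q_J = 0, so q_J = 151/3.
Then q_B = (302 - 3·(151/3))/6 = 151/6.
Total output Q = 151/2, so price P = 450 - 3·(151/2) = 447/2.

223.50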